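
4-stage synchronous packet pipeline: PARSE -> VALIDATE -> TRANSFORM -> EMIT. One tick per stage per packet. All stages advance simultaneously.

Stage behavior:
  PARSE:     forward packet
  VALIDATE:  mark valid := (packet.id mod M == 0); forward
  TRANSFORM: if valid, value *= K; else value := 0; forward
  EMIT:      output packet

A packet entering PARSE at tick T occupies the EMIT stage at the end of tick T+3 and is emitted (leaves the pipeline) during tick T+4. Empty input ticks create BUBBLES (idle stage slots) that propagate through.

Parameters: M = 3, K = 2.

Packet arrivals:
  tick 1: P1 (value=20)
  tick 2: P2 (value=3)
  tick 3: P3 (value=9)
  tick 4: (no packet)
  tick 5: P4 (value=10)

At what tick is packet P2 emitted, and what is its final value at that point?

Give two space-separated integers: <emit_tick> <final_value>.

Tick 1: [PARSE:P1(v=20,ok=F), VALIDATE:-, TRANSFORM:-, EMIT:-] out:-; in:P1
Tick 2: [PARSE:P2(v=3,ok=F), VALIDATE:P1(v=20,ok=F), TRANSFORM:-, EMIT:-] out:-; in:P2
Tick 3: [PARSE:P3(v=9,ok=F), VALIDATE:P2(v=3,ok=F), TRANSFORM:P1(v=0,ok=F), EMIT:-] out:-; in:P3
Tick 4: [PARSE:-, VALIDATE:P3(v=9,ok=T), TRANSFORM:P2(v=0,ok=F), EMIT:P1(v=0,ok=F)] out:-; in:-
Tick 5: [PARSE:P4(v=10,ok=F), VALIDATE:-, TRANSFORM:P3(v=18,ok=T), EMIT:P2(v=0,ok=F)] out:P1(v=0); in:P4
Tick 6: [PARSE:-, VALIDATE:P4(v=10,ok=F), TRANSFORM:-, EMIT:P3(v=18,ok=T)] out:P2(v=0); in:-
Tick 7: [PARSE:-, VALIDATE:-, TRANSFORM:P4(v=0,ok=F), EMIT:-] out:P3(v=18); in:-
Tick 8: [PARSE:-, VALIDATE:-, TRANSFORM:-, EMIT:P4(v=0,ok=F)] out:-; in:-
Tick 9: [PARSE:-, VALIDATE:-, TRANSFORM:-, EMIT:-] out:P4(v=0); in:-
P2: arrives tick 2, valid=False (id=2, id%3=2), emit tick 6, final value 0

Answer: 6 0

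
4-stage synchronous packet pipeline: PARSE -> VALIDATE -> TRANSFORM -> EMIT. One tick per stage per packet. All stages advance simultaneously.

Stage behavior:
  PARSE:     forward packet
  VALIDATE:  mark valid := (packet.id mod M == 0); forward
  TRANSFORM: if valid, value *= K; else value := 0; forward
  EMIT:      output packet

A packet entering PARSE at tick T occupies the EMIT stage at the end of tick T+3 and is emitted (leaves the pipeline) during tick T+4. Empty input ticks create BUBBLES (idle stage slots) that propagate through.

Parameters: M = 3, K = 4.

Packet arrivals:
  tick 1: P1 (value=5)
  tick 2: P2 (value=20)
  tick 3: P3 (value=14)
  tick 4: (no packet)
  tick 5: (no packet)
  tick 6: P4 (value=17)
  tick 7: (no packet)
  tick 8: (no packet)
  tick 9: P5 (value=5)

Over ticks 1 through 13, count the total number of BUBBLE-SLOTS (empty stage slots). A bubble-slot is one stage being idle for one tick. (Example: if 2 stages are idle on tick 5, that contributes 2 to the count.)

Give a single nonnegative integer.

Answer: 32

Derivation:
Tick 1: [PARSE:P1(v=5,ok=F), VALIDATE:-, TRANSFORM:-, EMIT:-] out:-; bubbles=3
Tick 2: [PARSE:P2(v=20,ok=F), VALIDATE:P1(v=5,ok=F), TRANSFORM:-, EMIT:-] out:-; bubbles=2
Tick 3: [PARSE:P3(v=14,ok=F), VALIDATE:P2(v=20,ok=F), TRANSFORM:P1(v=0,ok=F), EMIT:-] out:-; bubbles=1
Tick 4: [PARSE:-, VALIDATE:P3(v=14,ok=T), TRANSFORM:P2(v=0,ok=F), EMIT:P1(v=0,ok=F)] out:-; bubbles=1
Tick 5: [PARSE:-, VALIDATE:-, TRANSFORM:P3(v=56,ok=T), EMIT:P2(v=0,ok=F)] out:P1(v=0); bubbles=2
Tick 6: [PARSE:P4(v=17,ok=F), VALIDATE:-, TRANSFORM:-, EMIT:P3(v=56,ok=T)] out:P2(v=0); bubbles=2
Tick 7: [PARSE:-, VALIDATE:P4(v=17,ok=F), TRANSFORM:-, EMIT:-] out:P3(v=56); bubbles=3
Tick 8: [PARSE:-, VALIDATE:-, TRANSFORM:P4(v=0,ok=F), EMIT:-] out:-; bubbles=3
Tick 9: [PARSE:P5(v=5,ok=F), VALIDATE:-, TRANSFORM:-, EMIT:P4(v=0,ok=F)] out:-; bubbles=2
Tick 10: [PARSE:-, VALIDATE:P5(v=5,ok=F), TRANSFORM:-, EMIT:-] out:P4(v=0); bubbles=3
Tick 11: [PARSE:-, VALIDATE:-, TRANSFORM:P5(v=0,ok=F), EMIT:-] out:-; bubbles=3
Tick 12: [PARSE:-, VALIDATE:-, TRANSFORM:-, EMIT:P5(v=0,ok=F)] out:-; bubbles=3
Tick 13: [PARSE:-, VALIDATE:-, TRANSFORM:-, EMIT:-] out:P5(v=0); bubbles=4
Total bubble-slots: 32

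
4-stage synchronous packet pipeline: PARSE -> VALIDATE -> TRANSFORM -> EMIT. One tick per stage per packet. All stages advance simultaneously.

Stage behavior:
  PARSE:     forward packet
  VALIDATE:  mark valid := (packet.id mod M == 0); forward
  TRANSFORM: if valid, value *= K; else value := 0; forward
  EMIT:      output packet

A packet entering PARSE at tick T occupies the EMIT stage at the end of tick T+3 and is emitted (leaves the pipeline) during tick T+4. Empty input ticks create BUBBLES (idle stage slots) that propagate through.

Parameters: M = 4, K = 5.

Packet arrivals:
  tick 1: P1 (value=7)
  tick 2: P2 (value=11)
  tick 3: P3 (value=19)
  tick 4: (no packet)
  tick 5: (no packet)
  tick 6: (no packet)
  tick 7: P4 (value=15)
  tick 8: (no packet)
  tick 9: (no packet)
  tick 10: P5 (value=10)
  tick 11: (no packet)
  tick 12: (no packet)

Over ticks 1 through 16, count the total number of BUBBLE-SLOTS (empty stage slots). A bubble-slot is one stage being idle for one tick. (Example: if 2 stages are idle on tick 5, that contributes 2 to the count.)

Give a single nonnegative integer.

Tick 1: [PARSE:P1(v=7,ok=F), VALIDATE:-, TRANSFORM:-, EMIT:-] out:-; bubbles=3
Tick 2: [PARSE:P2(v=11,ok=F), VALIDATE:P1(v=7,ok=F), TRANSFORM:-, EMIT:-] out:-; bubbles=2
Tick 3: [PARSE:P3(v=19,ok=F), VALIDATE:P2(v=11,ok=F), TRANSFORM:P1(v=0,ok=F), EMIT:-] out:-; bubbles=1
Tick 4: [PARSE:-, VALIDATE:P3(v=19,ok=F), TRANSFORM:P2(v=0,ok=F), EMIT:P1(v=0,ok=F)] out:-; bubbles=1
Tick 5: [PARSE:-, VALIDATE:-, TRANSFORM:P3(v=0,ok=F), EMIT:P2(v=0,ok=F)] out:P1(v=0); bubbles=2
Tick 6: [PARSE:-, VALIDATE:-, TRANSFORM:-, EMIT:P3(v=0,ok=F)] out:P2(v=0); bubbles=3
Tick 7: [PARSE:P4(v=15,ok=F), VALIDATE:-, TRANSFORM:-, EMIT:-] out:P3(v=0); bubbles=3
Tick 8: [PARSE:-, VALIDATE:P4(v=15,ok=T), TRANSFORM:-, EMIT:-] out:-; bubbles=3
Tick 9: [PARSE:-, VALIDATE:-, TRANSFORM:P4(v=75,ok=T), EMIT:-] out:-; bubbles=3
Tick 10: [PARSE:P5(v=10,ok=F), VALIDATE:-, TRANSFORM:-, EMIT:P4(v=75,ok=T)] out:-; bubbles=2
Tick 11: [PARSE:-, VALIDATE:P5(v=10,ok=F), TRANSFORM:-, EMIT:-] out:P4(v=75); bubbles=3
Tick 12: [PARSE:-, VALIDATE:-, TRANSFORM:P5(v=0,ok=F), EMIT:-] out:-; bubbles=3
Tick 13: [PARSE:-, VALIDATE:-, TRANSFORM:-, EMIT:P5(v=0,ok=F)] out:-; bubbles=3
Tick 14: [PARSE:-, VALIDATE:-, TRANSFORM:-, EMIT:-] out:P5(v=0); bubbles=4
Tick 15: [PARSE:-, VALIDATE:-, TRANSFORM:-, EMIT:-] out:-; bubbles=4
Tick 16: [PARSE:-, VALIDATE:-, TRANSFORM:-, EMIT:-] out:-; bubbles=4
Total bubble-slots: 44

Answer: 44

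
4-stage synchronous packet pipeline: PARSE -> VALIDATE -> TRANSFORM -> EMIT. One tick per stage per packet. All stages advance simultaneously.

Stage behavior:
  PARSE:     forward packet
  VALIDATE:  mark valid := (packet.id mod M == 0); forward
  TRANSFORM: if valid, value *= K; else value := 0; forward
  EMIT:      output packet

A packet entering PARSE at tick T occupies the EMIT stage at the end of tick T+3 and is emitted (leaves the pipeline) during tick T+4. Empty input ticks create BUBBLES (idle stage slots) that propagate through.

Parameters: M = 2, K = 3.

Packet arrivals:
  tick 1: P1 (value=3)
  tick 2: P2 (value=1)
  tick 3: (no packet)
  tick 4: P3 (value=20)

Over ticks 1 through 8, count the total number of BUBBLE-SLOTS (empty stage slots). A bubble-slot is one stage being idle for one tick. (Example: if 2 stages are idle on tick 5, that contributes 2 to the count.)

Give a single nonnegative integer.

Answer: 20

Derivation:
Tick 1: [PARSE:P1(v=3,ok=F), VALIDATE:-, TRANSFORM:-, EMIT:-] out:-; bubbles=3
Tick 2: [PARSE:P2(v=1,ok=F), VALIDATE:P1(v=3,ok=F), TRANSFORM:-, EMIT:-] out:-; bubbles=2
Tick 3: [PARSE:-, VALIDATE:P2(v=1,ok=T), TRANSFORM:P1(v=0,ok=F), EMIT:-] out:-; bubbles=2
Tick 4: [PARSE:P3(v=20,ok=F), VALIDATE:-, TRANSFORM:P2(v=3,ok=T), EMIT:P1(v=0,ok=F)] out:-; bubbles=1
Tick 5: [PARSE:-, VALIDATE:P3(v=20,ok=F), TRANSFORM:-, EMIT:P2(v=3,ok=T)] out:P1(v=0); bubbles=2
Tick 6: [PARSE:-, VALIDATE:-, TRANSFORM:P3(v=0,ok=F), EMIT:-] out:P2(v=3); bubbles=3
Tick 7: [PARSE:-, VALIDATE:-, TRANSFORM:-, EMIT:P3(v=0,ok=F)] out:-; bubbles=3
Tick 8: [PARSE:-, VALIDATE:-, TRANSFORM:-, EMIT:-] out:P3(v=0); bubbles=4
Total bubble-slots: 20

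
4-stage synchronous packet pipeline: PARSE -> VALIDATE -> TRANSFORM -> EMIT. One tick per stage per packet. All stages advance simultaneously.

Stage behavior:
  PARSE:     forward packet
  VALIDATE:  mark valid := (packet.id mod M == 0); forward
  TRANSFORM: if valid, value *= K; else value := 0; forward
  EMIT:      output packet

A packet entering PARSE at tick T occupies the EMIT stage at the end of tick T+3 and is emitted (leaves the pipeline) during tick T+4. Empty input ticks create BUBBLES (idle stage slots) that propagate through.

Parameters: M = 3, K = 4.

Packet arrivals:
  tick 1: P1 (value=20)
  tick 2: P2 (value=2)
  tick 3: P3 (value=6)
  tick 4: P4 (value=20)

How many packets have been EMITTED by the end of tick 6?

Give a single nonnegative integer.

Answer: 2

Derivation:
Tick 1: [PARSE:P1(v=20,ok=F), VALIDATE:-, TRANSFORM:-, EMIT:-] out:-; in:P1
Tick 2: [PARSE:P2(v=2,ok=F), VALIDATE:P1(v=20,ok=F), TRANSFORM:-, EMIT:-] out:-; in:P2
Tick 3: [PARSE:P3(v=6,ok=F), VALIDATE:P2(v=2,ok=F), TRANSFORM:P1(v=0,ok=F), EMIT:-] out:-; in:P3
Tick 4: [PARSE:P4(v=20,ok=F), VALIDATE:P3(v=6,ok=T), TRANSFORM:P2(v=0,ok=F), EMIT:P1(v=0,ok=F)] out:-; in:P4
Tick 5: [PARSE:-, VALIDATE:P4(v=20,ok=F), TRANSFORM:P3(v=24,ok=T), EMIT:P2(v=0,ok=F)] out:P1(v=0); in:-
Tick 6: [PARSE:-, VALIDATE:-, TRANSFORM:P4(v=0,ok=F), EMIT:P3(v=24,ok=T)] out:P2(v=0); in:-
Emitted by tick 6: ['P1', 'P2']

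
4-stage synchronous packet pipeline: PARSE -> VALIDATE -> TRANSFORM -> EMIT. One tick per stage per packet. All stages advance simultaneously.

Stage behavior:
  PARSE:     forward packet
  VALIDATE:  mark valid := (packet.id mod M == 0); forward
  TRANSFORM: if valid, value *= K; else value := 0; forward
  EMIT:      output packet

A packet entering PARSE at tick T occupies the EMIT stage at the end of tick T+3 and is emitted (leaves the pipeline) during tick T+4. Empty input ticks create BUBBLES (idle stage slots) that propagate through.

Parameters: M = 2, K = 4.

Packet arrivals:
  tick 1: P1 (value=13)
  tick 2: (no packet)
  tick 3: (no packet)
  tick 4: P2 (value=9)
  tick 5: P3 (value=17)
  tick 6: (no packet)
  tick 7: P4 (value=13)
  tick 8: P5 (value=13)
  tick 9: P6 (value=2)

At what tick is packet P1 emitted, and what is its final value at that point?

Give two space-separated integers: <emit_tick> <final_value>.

Answer: 5 0

Derivation:
Tick 1: [PARSE:P1(v=13,ok=F), VALIDATE:-, TRANSFORM:-, EMIT:-] out:-; in:P1
Tick 2: [PARSE:-, VALIDATE:P1(v=13,ok=F), TRANSFORM:-, EMIT:-] out:-; in:-
Tick 3: [PARSE:-, VALIDATE:-, TRANSFORM:P1(v=0,ok=F), EMIT:-] out:-; in:-
Tick 4: [PARSE:P2(v=9,ok=F), VALIDATE:-, TRANSFORM:-, EMIT:P1(v=0,ok=F)] out:-; in:P2
Tick 5: [PARSE:P3(v=17,ok=F), VALIDATE:P2(v=9,ok=T), TRANSFORM:-, EMIT:-] out:P1(v=0); in:P3
Tick 6: [PARSE:-, VALIDATE:P3(v=17,ok=F), TRANSFORM:P2(v=36,ok=T), EMIT:-] out:-; in:-
Tick 7: [PARSE:P4(v=13,ok=F), VALIDATE:-, TRANSFORM:P3(v=0,ok=F), EMIT:P2(v=36,ok=T)] out:-; in:P4
Tick 8: [PARSE:P5(v=13,ok=F), VALIDATE:P4(v=13,ok=T), TRANSFORM:-, EMIT:P3(v=0,ok=F)] out:P2(v=36); in:P5
Tick 9: [PARSE:P6(v=2,ok=F), VALIDATE:P5(v=13,ok=F), TRANSFORM:P4(v=52,ok=T), EMIT:-] out:P3(v=0); in:P6
Tick 10: [PARSE:-, VALIDATE:P6(v=2,ok=T), TRANSFORM:P5(v=0,ok=F), EMIT:P4(v=52,ok=T)] out:-; in:-
Tick 11: [PARSE:-, VALIDATE:-, TRANSFORM:P6(v=8,ok=T), EMIT:P5(v=0,ok=F)] out:P4(v=52); in:-
Tick 12: [PARSE:-, VALIDATE:-, TRANSFORM:-, EMIT:P6(v=8,ok=T)] out:P5(v=0); in:-
Tick 13: [PARSE:-, VALIDATE:-, TRANSFORM:-, EMIT:-] out:P6(v=8); in:-
P1: arrives tick 1, valid=False (id=1, id%2=1), emit tick 5, final value 0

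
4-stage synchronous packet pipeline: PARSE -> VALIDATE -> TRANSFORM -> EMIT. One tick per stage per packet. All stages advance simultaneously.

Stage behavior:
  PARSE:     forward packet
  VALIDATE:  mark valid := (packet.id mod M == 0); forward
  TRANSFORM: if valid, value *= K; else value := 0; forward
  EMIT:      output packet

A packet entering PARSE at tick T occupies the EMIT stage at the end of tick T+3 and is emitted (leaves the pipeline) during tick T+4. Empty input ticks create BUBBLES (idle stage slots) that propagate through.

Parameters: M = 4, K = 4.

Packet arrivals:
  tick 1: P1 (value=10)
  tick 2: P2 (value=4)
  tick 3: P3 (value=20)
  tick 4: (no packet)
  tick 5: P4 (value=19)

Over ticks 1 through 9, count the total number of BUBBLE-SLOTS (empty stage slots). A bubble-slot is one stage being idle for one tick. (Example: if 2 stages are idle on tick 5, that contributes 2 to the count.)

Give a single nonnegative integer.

Answer: 20

Derivation:
Tick 1: [PARSE:P1(v=10,ok=F), VALIDATE:-, TRANSFORM:-, EMIT:-] out:-; bubbles=3
Tick 2: [PARSE:P2(v=4,ok=F), VALIDATE:P1(v=10,ok=F), TRANSFORM:-, EMIT:-] out:-; bubbles=2
Tick 3: [PARSE:P3(v=20,ok=F), VALIDATE:P2(v=4,ok=F), TRANSFORM:P1(v=0,ok=F), EMIT:-] out:-; bubbles=1
Tick 4: [PARSE:-, VALIDATE:P3(v=20,ok=F), TRANSFORM:P2(v=0,ok=F), EMIT:P1(v=0,ok=F)] out:-; bubbles=1
Tick 5: [PARSE:P4(v=19,ok=F), VALIDATE:-, TRANSFORM:P3(v=0,ok=F), EMIT:P2(v=0,ok=F)] out:P1(v=0); bubbles=1
Tick 6: [PARSE:-, VALIDATE:P4(v=19,ok=T), TRANSFORM:-, EMIT:P3(v=0,ok=F)] out:P2(v=0); bubbles=2
Tick 7: [PARSE:-, VALIDATE:-, TRANSFORM:P4(v=76,ok=T), EMIT:-] out:P3(v=0); bubbles=3
Tick 8: [PARSE:-, VALIDATE:-, TRANSFORM:-, EMIT:P4(v=76,ok=T)] out:-; bubbles=3
Tick 9: [PARSE:-, VALIDATE:-, TRANSFORM:-, EMIT:-] out:P4(v=76); bubbles=4
Total bubble-slots: 20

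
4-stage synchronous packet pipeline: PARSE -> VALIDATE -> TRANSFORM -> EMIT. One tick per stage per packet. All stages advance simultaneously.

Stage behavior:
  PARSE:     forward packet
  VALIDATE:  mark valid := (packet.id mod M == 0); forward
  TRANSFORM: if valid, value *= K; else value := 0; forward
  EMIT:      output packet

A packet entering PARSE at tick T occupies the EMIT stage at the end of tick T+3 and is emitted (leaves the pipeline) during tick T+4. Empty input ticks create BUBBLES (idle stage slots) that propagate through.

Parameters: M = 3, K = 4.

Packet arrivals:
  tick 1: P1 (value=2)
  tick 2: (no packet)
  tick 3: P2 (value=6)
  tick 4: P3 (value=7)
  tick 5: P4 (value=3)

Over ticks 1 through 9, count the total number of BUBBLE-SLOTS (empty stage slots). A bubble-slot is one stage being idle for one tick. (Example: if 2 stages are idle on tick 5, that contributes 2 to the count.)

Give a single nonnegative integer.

Answer: 20

Derivation:
Tick 1: [PARSE:P1(v=2,ok=F), VALIDATE:-, TRANSFORM:-, EMIT:-] out:-; bubbles=3
Tick 2: [PARSE:-, VALIDATE:P1(v=2,ok=F), TRANSFORM:-, EMIT:-] out:-; bubbles=3
Tick 3: [PARSE:P2(v=6,ok=F), VALIDATE:-, TRANSFORM:P1(v=0,ok=F), EMIT:-] out:-; bubbles=2
Tick 4: [PARSE:P3(v=7,ok=F), VALIDATE:P2(v=6,ok=F), TRANSFORM:-, EMIT:P1(v=0,ok=F)] out:-; bubbles=1
Tick 5: [PARSE:P4(v=3,ok=F), VALIDATE:P3(v=7,ok=T), TRANSFORM:P2(v=0,ok=F), EMIT:-] out:P1(v=0); bubbles=1
Tick 6: [PARSE:-, VALIDATE:P4(v=3,ok=F), TRANSFORM:P3(v=28,ok=T), EMIT:P2(v=0,ok=F)] out:-; bubbles=1
Tick 7: [PARSE:-, VALIDATE:-, TRANSFORM:P4(v=0,ok=F), EMIT:P3(v=28,ok=T)] out:P2(v=0); bubbles=2
Tick 8: [PARSE:-, VALIDATE:-, TRANSFORM:-, EMIT:P4(v=0,ok=F)] out:P3(v=28); bubbles=3
Tick 9: [PARSE:-, VALIDATE:-, TRANSFORM:-, EMIT:-] out:P4(v=0); bubbles=4
Total bubble-slots: 20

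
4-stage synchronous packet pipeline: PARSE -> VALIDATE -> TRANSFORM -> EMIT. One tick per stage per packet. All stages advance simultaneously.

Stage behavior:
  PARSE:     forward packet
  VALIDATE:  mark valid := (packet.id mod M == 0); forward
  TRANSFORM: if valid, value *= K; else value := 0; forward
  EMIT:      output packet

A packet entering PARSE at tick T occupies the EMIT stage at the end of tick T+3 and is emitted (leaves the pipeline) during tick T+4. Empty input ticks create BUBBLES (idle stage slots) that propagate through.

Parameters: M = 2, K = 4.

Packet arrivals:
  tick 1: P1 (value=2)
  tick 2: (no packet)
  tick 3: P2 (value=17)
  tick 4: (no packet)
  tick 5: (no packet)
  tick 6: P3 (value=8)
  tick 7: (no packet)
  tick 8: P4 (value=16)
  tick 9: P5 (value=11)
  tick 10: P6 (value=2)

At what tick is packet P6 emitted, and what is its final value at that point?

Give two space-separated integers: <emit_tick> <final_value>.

Answer: 14 8

Derivation:
Tick 1: [PARSE:P1(v=2,ok=F), VALIDATE:-, TRANSFORM:-, EMIT:-] out:-; in:P1
Tick 2: [PARSE:-, VALIDATE:P1(v=2,ok=F), TRANSFORM:-, EMIT:-] out:-; in:-
Tick 3: [PARSE:P2(v=17,ok=F), VALIDATE:-, TRANSFORM:P1(v=0,ok=F), EMIT:-] out:-; in:P2
Tick 4: [PARSE:-, VALIDATE:P2(v=17,ok=T), TRANSFORM:-, EMIT:P1(v=0,ok=F)] out:-; in:-
Tick 5: [PARSE:-, VALIDATE:-, TRANSFORM:P2(v=68,ok=T), EMIT:-] out:P1(v=0); in:-
Tick 6: [PARSE:P3(v=8,ok=F), VALIDATE:-, TRANSFORM:-, EMIT:P2(v=68,ok=T)] out:-; in:P3
Tick 7: [PARSE:-, VALIDATE:P3(v=8,ok=F), TRANSFORM:-, EMIT:-] out:P2(v=68); in:-
Tick 8: [PARSE:P4(v=16,ok=F), VALIDATE:-, TRANSFORM:P3(v=0,ok=F), EMIT:-] out:-; in:P4
Tick 9: [PARSE:P5(v=11,ok=F), VALIDATE:P4(v=16,ok=T), TRANSFORM:-, EMIT:P3(v=0,ok=F)] out:-; in:P5
Tick 10: [PARSE:P6(v=2,ok=F), VALIDATE:P5(v=11,ok=F), TRANSFORM:P4(v=64,ok=T), EMIT:-] out:P3(v=0); in:P6
Tick 11: [PARSE:-, VALIDATE:P6(v=2,ok=T), TRANSFORM:P5(v=0,ok=F), EMIT:P4(v=64,ok=T)] out:-; in:-
Tick 12: [PARSE:-, VALIDATE:-, TRANSFORM:P6(v=8,ok=T), EMIT:P5(v=0,ok=F)] out:P4(v=64); in:-
Tick 13: [PARSE:-, VALIDATE:-, TRANSFORM:-, EMIT:P6(v=8,ok=T)] out:P5(v=0); in:-
Tick 14: [PARSE:-, VALIDATE:-, TRANSFORM:-, EMIT:-] out:P6(v=8); in:-
P6: arrives tick 10, valid=True (id=6, id%2=0), emit tick 14, final value 8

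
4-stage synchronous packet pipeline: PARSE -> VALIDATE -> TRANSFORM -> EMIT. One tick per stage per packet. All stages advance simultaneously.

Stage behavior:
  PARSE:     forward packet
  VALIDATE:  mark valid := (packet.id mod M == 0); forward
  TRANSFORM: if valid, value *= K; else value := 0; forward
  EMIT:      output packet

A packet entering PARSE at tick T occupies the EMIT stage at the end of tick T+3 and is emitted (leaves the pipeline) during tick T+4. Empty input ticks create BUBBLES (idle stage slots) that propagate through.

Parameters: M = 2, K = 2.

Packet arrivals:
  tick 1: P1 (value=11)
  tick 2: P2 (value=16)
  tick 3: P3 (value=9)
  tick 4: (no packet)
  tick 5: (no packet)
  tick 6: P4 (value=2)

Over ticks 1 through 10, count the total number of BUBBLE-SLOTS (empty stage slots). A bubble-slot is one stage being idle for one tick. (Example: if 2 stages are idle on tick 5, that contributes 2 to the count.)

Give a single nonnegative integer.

Answer: 24

Derivation:
Tick 1: [PARSE:P1(v=11,ok=F), VALIDATE:-, TRANSFORM:-, EMIT:-] out:-; bubbles=3
Tick 2: [PARSE:P2(v=16,ok=F), VALIDATE:P1(v=11,ok=F), TRANSFORM:-, EMIT:-] out:-; bubbles=2
Tick 3: [PARSE:P3(v=9,ok=F), VALIDATE:P2(v=16,ok=T), TRANSFORM:P1(v=0,ok=F), EMIT:-] out:-; bubbles=1
Tick 4: [PARSE:-, VALIDATE:P3(v=9,ok=F), TRANSFORM:P2(v=32,ok=T), EMIT:P1(v=0,ok=F)] out:-; bubbles=1
Tick 5: [PARSE:-, VALIDATE:-, TRANSFORM:P3(v=0,ok=F), EMIT:P2(v=32,ok=T)] out:P1(v=0); bubbles=2
Tick 6: [PARSE:P4(v=2,ok=F), VALIDATE:-, TRANSFORM:-, EMIT:P3(v=0,ok=F)] out:P2(v=32); bubbles=2
Tick 7: [PARSE:-, VALIDATE:P4(v=2,ok=T), TRANSFORM:-, EMIT:-] out:P3(v=0); bubbles=3
Tick 8: [PARSE:-, VALIDATE:-, TRANSFORM:P4(v=4,ok=T), EMIT:-] out:-; bubbles=3
Tick 9: [PARSE:-, VALIDATE:-, TRANSFORM:-, EMIT:P4(v=4,ok=T)] out:-; bubbles=3
Tick 10: [PARSE:-, VALIDATE:-, TRANSFORM:-, EMIT:-] out:P4(v=4); bubbles=4
Total bubble-slots: 24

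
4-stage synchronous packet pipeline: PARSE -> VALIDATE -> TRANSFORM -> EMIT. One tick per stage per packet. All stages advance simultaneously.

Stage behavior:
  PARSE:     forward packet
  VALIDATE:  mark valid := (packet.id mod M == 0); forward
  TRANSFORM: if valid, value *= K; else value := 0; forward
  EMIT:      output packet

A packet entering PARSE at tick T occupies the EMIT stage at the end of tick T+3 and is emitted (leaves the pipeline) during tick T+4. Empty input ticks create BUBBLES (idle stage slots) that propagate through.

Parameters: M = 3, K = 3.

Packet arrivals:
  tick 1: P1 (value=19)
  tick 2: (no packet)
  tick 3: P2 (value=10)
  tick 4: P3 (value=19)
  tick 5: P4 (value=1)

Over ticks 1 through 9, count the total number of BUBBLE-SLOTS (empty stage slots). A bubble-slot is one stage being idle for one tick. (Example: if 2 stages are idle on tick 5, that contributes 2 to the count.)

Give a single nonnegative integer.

Answer: 20

Derivation:
Tick 1: [PARSE:P1(v=19,ok=F), VALIDATE:-, TRANSFORM:-, EMIT:-] out:-; bubbles=3
Tick 2: [PARSE:-, VALIDATE:P1(v=19,ok=F), TRANSFORM:-, EMIT:-] out:-; bubbles=3
Tick 3: [PARSE:P2(v=10,ok=F), VALIDATE:-, TRANSFORM:P1(v=0,ok=F), EMIT:-] out:-; bubbles=2
Tick 4: [PARSE:P3(v=19,ok=F), VALIDATE:P2(v=10,ok=F), TRANSFORM:-, EMIT:P1(v=0,ok=F)] out:-; bubbles=1
Tick 5: [PARSE:P4(v=1,ok=F), VALIDATE:P3(v=19,ok=T), TRANSFORM:P2(v=0,ok=F), EMIT:-] out:P1(v=0); bubbles=1
Tick 6: [PARSE:-, VALIDATE:P4(v=1,ok=F), TRANSFORM:P3(v=57,ok=T), EMIT:P2(v=0,ok=F)] out:-; bubbles=1
Tick 7: [PARSE:-, VALIDATE:-, TRANSFORM:P4(v=0,ok=F), EMIT:P3(v=57,ok=T)] out:P2(v=0); bubbles=2
Tick 8: [PARSE:-, VALIDATE:-, TRANSFORM:-, EMIT:P4(v=0,ok=F)] out:P3(v=57); bubbles=3
Tick 9: [PARSE:-, VALIDATE:-, TRANSFORM:-, EMIT:-] out:P4(v=0); bubbles=4
Total bubble-slots: 20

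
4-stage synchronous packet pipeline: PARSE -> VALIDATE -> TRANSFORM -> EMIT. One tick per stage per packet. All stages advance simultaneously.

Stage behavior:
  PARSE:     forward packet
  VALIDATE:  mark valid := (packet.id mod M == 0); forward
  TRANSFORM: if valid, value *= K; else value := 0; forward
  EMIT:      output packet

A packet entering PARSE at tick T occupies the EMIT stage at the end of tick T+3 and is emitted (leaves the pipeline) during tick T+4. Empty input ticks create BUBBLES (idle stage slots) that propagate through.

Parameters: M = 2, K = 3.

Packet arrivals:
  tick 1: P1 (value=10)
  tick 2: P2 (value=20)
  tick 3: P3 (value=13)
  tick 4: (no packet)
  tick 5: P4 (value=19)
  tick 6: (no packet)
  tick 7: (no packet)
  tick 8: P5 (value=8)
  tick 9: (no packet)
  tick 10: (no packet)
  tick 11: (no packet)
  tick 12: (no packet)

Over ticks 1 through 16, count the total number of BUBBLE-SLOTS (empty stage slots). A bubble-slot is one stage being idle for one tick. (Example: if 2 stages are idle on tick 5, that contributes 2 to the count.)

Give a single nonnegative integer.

Tick 1: [PARSE:P1(v=10,ok=F), VALIDATE:-, TRANSFORM:-, EMIT:-] out:-; bubbles=3
Tick 2: [PARSE:P2(v=20,ok=F), VALIDATE:P1(v=10,ok=F), TRANSFORM:-, EMIT:-] out:-; bubbles=2
Tick 3: [PARSE:P3(v=13,ok=F), VALIDATE:P2(v=20,ok=T), TRANSFORM:P1(v=0,ok=F), EMIT:-] out:-; bubbles=1
Tick 4: [PARSE:-, VALIDATE:P3(v=13,ok=F), TRANSFORM:P2(v=60,ok=T), EMIT:P1(v=0,ok=F)] out:-; bubbles=1
Tick 5: [PARSE:P4(v=19,ok=F), VALIDATE:-, TRANSFORM:P3(v=0,ok=F), EMIT:P2(v=60,ok=T)] out:P1(v=0); bubbles=1
Tick 6: [PARSE:-, VALIDATE:P4(v=19,ok=T), TRANSFORM:-, EMIT:P3(v=0,ok=F)] out:P2(v=60); bubbles=2
Tick 7: [PARSE:-, VALIDATE:-, TRANSFORM:P4(v=57,ok=T), EMIT:-] out:P3(v=0); bubbles=3
Tick 8: [PARSE:P5(v=8,ok=F), VALIDATE:-, TRANSFORM:-, EMIT:P4(v=57,ok=T)] out:-; bubbles=2
Tick 9: [PARSE:-, VALIDATE:P5(v=8,ok=F), TRANSFORM:-, EMIT:-] out:P4(v=57); bubbles=3
Tick 10: [PARSE:-, VALIDATE:-, TRANSFORM:P5(v=0,ok=F), EMIT:-] out:-; bubbles=3
Tick 11: [PARSE:-, VALIDATE:-, TRANSFORM:-, EMIT:P5(v=0,ok=F)] out:-; bubbles=3
Tick 12: [PARSE:-, VALIDATE:-, TRANSFORM:-, EMIT:-] out:P5(v=0); bubbles=4
Tick 13: [PARSE:-, VALIDATE:-, TRANSFORM:-, EMIT:-] out:-; bubbles=4
Tick 14: [PARSE:-, VALIDATE:-, TRANSFORM:-, EMIT:-] out:-; bubbles=4
Tick 15: [PARSE:-, VALIDATE:-, TRANSFORM:-, EMIT:-] out:-; bubbles=4
Tick 16: [PARSE:-, VALIDATE:-, TRANSFORM:-, EMIT:-] out:-; bubbles=4
Total bubble-slots: 44

Answer: 44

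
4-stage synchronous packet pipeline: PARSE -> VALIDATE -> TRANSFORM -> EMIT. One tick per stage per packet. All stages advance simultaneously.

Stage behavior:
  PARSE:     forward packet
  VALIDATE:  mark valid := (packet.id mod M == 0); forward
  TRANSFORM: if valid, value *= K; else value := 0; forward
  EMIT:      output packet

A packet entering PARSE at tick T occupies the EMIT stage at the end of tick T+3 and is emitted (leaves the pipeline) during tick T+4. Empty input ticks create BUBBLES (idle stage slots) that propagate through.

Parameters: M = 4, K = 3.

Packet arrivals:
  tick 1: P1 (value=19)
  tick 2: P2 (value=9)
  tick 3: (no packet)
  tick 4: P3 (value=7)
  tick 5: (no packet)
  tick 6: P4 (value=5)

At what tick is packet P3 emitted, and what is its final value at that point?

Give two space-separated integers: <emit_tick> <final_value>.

Answer: 8 0

Derivation:
Tick 1: [PARSE:P1(v=19,ok=F), VALIDATE:-, TRANSFORM:-, EMIT:-] out:-; in:P1
Tick 2: [PARSE:P2(v=9,ok=F), VALIDATE:P1(v=19,ok=F), TRANSFORM:-, EMIT:-] out:-; in:P2
Tick 3: [PARSE:-, VALIDATE:P2(v=9,ok=F), TRANSFORM:P1(v=0,ok=F), EMIT:-] out:-; in:-
Tick 4: [PARSE:P3(v=7,ok=F), VALIDATE:-, TRANSFORM:P2(v=0,ok=F), EMIT:P1(v=0,ok=F)] out:-; in:P3
Tick 5: [PARSE:-, VALIDATE:P3(v=7,ok=F), TRANSFORM:-, EMIT:P2(v=0,ok=F)] out:P1(v=0); in:-
Tick 6: [PARSE:P4(v=5,ok=F), VALIDATE:-, TRANSFORM:P3(v=0,ok=F), EMIT:-] out:P2(v=0); in:P4
Tick 7: [PARSE:-, VALIDATE:P4(v=5,ok=T), TRANSFORM:-, EMIT:P3(v=0,ok=F)] out:-; in:-
Tick 8: [PARSE:-, VALIDATE:-, TRANSFORM:P4(v=15,ok=T), EMIT:-] out:P3(v=0); in:-
Tick 9: [PARSE:-, VALIDATE:-, TRANSFORM:-, EMIT:P4(v=15,ok=T)] out:-; in:-
Tick 10: [PARSE:-, VALIDATE:-, TRANSFORM:-, EMIT:-] out:P4(v=15); in:-
P3: arrives tick 4, valid=False (id=3, id%4=3), emit tick 8, final value 0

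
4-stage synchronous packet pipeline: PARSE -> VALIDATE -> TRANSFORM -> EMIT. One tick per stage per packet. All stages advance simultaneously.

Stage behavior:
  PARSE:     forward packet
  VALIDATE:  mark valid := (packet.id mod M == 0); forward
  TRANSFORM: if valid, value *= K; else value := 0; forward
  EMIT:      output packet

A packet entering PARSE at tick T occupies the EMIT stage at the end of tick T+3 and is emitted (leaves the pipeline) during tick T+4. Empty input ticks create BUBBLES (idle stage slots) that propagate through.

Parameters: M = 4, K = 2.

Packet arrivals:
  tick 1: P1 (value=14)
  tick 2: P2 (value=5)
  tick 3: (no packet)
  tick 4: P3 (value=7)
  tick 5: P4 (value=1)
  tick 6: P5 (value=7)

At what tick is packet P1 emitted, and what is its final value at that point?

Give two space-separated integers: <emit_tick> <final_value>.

Tick 1: [PARSE:P1(v=14,ok=F), VALIDATE:-, TRANSFORM:-, EMIT:-] out:-; in:P1
Tick 2: [PARSE:P2(v=5,ok=F), VALIDATE:P1(v=14,ok=F), TRANSFORM:-, EMIT:-] out:-; in:P2
Tick 3: [PARSE:-, VALIDATE:P2(v=5,ok=F), TRANSFORM:P1(v=0,ok=F), EMIT:-] out:-; in:-
Tick 4: [PARSE:P3(v=7,ok=F), VALIDATE:-, TRANSFORM:P2(v=0,ok=F), EMIT:P1(v=0,ok=F)] out:-; in:P3
Tick 5: [PARSE:P4(v=1,ok=F), VALIDATE:P3(v=7,ok=F), TRANSFORM:-, EMIT:P2(v=0,ok=F)] out:P1(v=0); in:P4
Tick 6: [PARSE:P5(v=7,ok=F), VALIDATE:P4(v=1,ok=T), TRANSFORM:P3(v=0,ok=F), EMIT:-] out:P2(v=0); in:P5
Tick 7: [PARSE:-, VALIDATE:P5(v=7,ok=F), TRANSFORM:P4(v=2,ok=T), EMIT:P3(v=0,ok=F)] out:-; in:-
Tick 8: [PARSE:-, VALIDATE:-, TRANSFORM:P5(v=0,ok=F), EMIT:P4(v=2,ok=T)] out:P3(v=0); in:-
Tick 9: [PARSE:-, VALIDATE:-, TRANSFORM:-, EMIT:P5(v=0,ok=F)] out:P4(v=2); in:-
Tick 10: [PARSE:-, VALIDATE:-, TRANSFORM:-, EMIT:-] out:P5(v=0); in:-
P1: arrives tick 1, valid=False (id=1, id%4=1), emit tick 5, final value 0

Answer: 5 0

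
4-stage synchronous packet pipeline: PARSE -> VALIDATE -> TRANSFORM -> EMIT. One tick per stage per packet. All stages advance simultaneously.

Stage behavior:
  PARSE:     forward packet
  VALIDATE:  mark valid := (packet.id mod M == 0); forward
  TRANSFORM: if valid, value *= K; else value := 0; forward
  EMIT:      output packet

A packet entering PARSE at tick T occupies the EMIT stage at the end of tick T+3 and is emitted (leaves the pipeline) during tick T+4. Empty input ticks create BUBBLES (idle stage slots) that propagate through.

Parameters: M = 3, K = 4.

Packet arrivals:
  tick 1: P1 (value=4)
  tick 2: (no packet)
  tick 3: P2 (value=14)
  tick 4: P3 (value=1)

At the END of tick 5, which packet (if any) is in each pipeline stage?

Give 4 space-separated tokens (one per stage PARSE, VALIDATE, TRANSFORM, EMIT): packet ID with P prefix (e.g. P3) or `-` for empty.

Tick 1: [PARSE:P1(v=4,ok=F), VALIDATE:-, TRANSFORM:-, EMIT:-] out:-; in:P1
Tick 2: [PARSE:-, VALIDATE:P1(v=4,ok=F), TRANSFORM:-, EMIT:-] out:-; in:-
Tick 3: [PARSE:P2(v=14,ok=F), VALIDATE:-, TRANSFORM:P1(v=0,ok=F), EMIT:-] out:-; in:P2
Tick 4: [PARSE:P3(v=1,ok=F), VALIDATE:P2(v=14,ok=F), TRANSFORM:-, EMIT:P1(v=0,ok=F)] out:-; in:P3
Tick 5: [PARSE:-, VALIDATE:P3(v=1,ok=T), TRANSFORM:P2(v=0,ok=F), EMIT:-] out:P1(v=0); in:-
At end of tick 5: ['-', 'P3', 'P2', '-']

Answer: - P3 P2 -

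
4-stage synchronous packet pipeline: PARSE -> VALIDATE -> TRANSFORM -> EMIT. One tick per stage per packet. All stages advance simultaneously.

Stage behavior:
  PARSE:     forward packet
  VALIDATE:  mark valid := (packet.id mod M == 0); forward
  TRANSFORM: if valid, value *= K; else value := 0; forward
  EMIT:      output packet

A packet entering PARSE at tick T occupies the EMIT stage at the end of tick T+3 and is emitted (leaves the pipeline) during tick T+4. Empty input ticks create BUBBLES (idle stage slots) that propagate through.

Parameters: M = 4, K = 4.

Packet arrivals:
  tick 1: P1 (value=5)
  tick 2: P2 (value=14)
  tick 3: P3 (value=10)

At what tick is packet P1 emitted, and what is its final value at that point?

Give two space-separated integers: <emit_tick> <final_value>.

Tick 1: [PARSE:P1(v=5,ok=F), VALIDATE:-, TRANSFORM:-, EMIT:-] out:-; in:P1
Tick 2: [PARSE:P2(v=14,ok=F), VALIDATE:P1(v=5,ok=F), TRANSFORM:-, EMIT:-] out:-; in:P2
Tick 3: [PARSE:P3(v=10,ok=F), VALIDATE:P2(v=14,ok=F), TRANSFORM:P1(v=0,ok=F), EMIT:-] out:-; in:P3
Tick 4: [PARSE:-, VALIDATE:P3(v=10,ok=F), TRANSFORM:P2(v=0,ok=F), EMIT:P1(v=0,ok=F)] out:-; in:-
Tick 5: [PARSE:-, VALIDATE:-, TRANSFORM:P3(v=0,ok=F), EMIT:P2(v=0,ok=F)] out:P1(v=0); in:-
Tick 6: [PARSE:-, VALIDATE:-, TRANSFORM:-, EMIT:P3(v=0,ok=F)] out:P2(v=0); in:-
Tick 7: [PARSE:-, VALIDATE:-, TRANSFORM:-, EMIT:-] out:P3(v=0); in:-
P1: arrives tick 1, valid=False (id=1, id%4=1), emit tick 5, final value 0

Answer: 5 0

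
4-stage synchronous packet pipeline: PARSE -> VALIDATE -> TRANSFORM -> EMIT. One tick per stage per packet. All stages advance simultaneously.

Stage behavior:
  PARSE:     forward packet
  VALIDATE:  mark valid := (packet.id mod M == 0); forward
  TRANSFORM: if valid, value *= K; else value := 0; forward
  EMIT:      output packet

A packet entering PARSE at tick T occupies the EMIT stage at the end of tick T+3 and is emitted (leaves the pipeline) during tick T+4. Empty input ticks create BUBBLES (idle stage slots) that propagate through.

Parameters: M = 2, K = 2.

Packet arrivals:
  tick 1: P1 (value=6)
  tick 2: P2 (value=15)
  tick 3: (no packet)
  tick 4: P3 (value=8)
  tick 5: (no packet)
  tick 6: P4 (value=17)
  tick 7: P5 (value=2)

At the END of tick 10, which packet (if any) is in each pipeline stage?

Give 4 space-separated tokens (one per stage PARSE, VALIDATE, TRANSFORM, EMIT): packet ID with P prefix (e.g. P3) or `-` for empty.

Answer: - - - P5

Derivation:
Tick 1: [PARSE:P1(v=6,ok=F), VALIDATE:-, TRANSFORM:-, EMIT:-] out:-; in:P1
Tick 2: [PARSE:P2(v=15,ok=F), VALIDATE:P1(v=6,ok=F), TRANSFORM:-, EMIT:-] out:-; in:P2
Tick 3: [PARSE:-, VALIDATE:P2(v=15,ok=T), TRANSFORM:P1(v=0,ok=F), EMIT:-] out:-; in:-
Tick 4: [PARSE:P3(v=8,ok=F), VALIDATE:-, TRANSFORM:P2(v=30,ok=T), EMIT:P1(v=0,ok=F)] out:-; in:P3
Tick 5: [PARSE:-, VALIDATE:P3(v=8,ok=F), TRANSFORM:-, EMIT:P2(v=30,ok=T)] out:P1(v=0); in:-
Tick 6: [PARSE:P4(v=17,ok=F), VALIDATE:-, TRANSFORM:P3(v=0,ok=F), EMIT:-] out:P2(v=30); in:P4
Tick 7: [PARSE:P5(v=2,ok=F), VALIDATE:P4(v=17,ok=T), TRANSFORM:-, EMIT:P3(v=0,ok=F)] out:-; in:P5
Tick 8: [PARSE:-, VALIDATE:P5(v=2,ok=F), TRANSFORM:P4(v=34,ok=T), EMIT:-] out:P3(v=0); in:-
Tick 9: [PARSE:-, VALIDATE:-, TRANSFORM:P5(v=0,ok=F), EMIT:P4(v=34,ok=T)] out:-; in:-
Tick 10: [PARSE:-, VALIDATE:-, TRANSFORM:-, EMIT:P5(v=0,ok=F)] out:P4(v=34); in:-
At end of tick 10: ['-', '-', '-', 'P5']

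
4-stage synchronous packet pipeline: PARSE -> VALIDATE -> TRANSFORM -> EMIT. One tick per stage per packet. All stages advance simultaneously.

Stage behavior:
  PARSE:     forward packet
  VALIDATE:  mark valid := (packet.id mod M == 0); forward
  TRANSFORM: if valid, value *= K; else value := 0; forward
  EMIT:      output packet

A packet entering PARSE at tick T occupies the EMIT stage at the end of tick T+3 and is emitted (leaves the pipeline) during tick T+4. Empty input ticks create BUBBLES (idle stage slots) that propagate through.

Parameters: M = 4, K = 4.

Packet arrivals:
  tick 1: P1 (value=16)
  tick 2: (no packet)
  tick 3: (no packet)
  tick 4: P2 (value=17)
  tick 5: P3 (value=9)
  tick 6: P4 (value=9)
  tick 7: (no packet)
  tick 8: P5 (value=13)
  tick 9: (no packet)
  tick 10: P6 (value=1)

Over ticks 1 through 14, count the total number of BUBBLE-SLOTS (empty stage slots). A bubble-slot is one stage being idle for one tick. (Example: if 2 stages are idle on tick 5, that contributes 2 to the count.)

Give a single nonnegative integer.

Answer: 32

Derivation:
Tick 1: [PARSE:P1(v=16,ok=F), VALIDATE:-, TRANSFORM:-, EMIT:-] out:-; bubbles=3
Tick 2: [PARSE:-, VALIDATE:P1(v=16,ok=F), TRANSFORM:-, EMIT:-] out:-; bubbles=3
Tick 3: [PARSE:-, VALIDATE:-, TRANSFORM:P1(v=0,ok=F), EMIT:-] out:-; bubbles=3
Tick 4: [PARSE:P2(v=17,ok=F), VALIDATE:-, TRANSFORM:-, EMIT:P1(v=0,ok=F)] out:-; bubbles=2
Tick 5: [PARSE:P3(v=9,ok=F), VALIDATE:P2(v=17,ok=F), TRANSFORM:-, EMIT:-] out:P1(v=0); bubbles=2
Tick 6: [PARSE:P4(v=9,ok=F), VALIDATE:P3(v=9,ok=F), TRANSFORM:P2(v=0,ok=F), EMIT:-] out:-; bubbles=1
Tick 7: [PARSE:-, VALIDATE:P4(v=9,ok=T), TRANSFORM:P3(v=0,ok=F), EMIT:P2(v=0,ok=F)] out:-; bubbles=1
Tick 8: [PARSE:P5(v=13,ok=F), VALIDATE:-, TRANSFORM:P4(v=36,ok=T), EMIT:P3(v=0,ok=F)] out:P2(v=0); bubbles=1
Tick 9: [PARSE:-, VALIDATE:P5(v=13,ok=F), TRANSFORM:-, EMIT:P4(v=36,ok=T)] out:P3(v=0); bubbles=2
Tick 10: [PARSE:P6(v=1,ok=F), VALIDATE:-, TRANSFORM:P5(v=0,ok=F), EMIT:-] out:P4(v=36); bubbles=2
Tick 11: [PARSE:-, VALIDATE:P6(v=1,ok=F), TRANSFORM:-, EMIT:P5(v=0,ok=F)] out:-; bubbles=2
Tick 12: [PARSE:-, VALIDATE:-, TRANSFORM:P6(v=0,ok=F), EMIT:-] out:P5(v=0); bubbles=3
Tick 13: [PARSE:-, VALIDATE:-, TRANSFORM:-, EMIT:P6(v=0,ok=F)] out:-; bubbles=3
Tick 14: [PARSE:-, VALIDATE:-, TRANSFORM:-, EMIT:-] out:P6(v=0); bubbles=4
Total bubble-slots: 32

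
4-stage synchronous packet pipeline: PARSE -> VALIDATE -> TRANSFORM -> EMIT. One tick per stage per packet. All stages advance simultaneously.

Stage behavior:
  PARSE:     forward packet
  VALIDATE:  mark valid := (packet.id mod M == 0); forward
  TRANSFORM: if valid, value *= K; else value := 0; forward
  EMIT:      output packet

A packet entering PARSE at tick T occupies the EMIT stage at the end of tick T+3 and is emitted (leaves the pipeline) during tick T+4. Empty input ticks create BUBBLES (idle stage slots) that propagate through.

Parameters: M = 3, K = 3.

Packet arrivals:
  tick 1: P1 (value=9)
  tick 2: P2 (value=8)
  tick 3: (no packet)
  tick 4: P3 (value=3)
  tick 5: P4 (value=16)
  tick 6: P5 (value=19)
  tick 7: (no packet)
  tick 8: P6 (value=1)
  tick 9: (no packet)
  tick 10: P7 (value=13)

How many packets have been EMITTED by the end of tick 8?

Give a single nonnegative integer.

Tick 1: [PARSE:P1(v=9,ok=F), VALIDATE:-, TRANSFORM:-, EMIT:-] out:-; in:P1
Tick 2: [PARSE:P2(v=8,ok=F), VALIDATE:P1(v=9,ok=F), TRANSFORM:-, EMIT:-] out:-; in:P2
Tick 3: [PARSE:-, VALIDATE:P2(v=8,ok=F), TRANSFORM:P1(v=0,ok=F), EMIT:-] out:-; in:-
Tick 4: [PARSE:P3(v=3,ok=F), VALIDATE:-, TRANSFORM:P2(v=0,ok=F), EMIT:P1(v=0,ok=F)] out:-; in:P3
Tick 5: [PARSE:P4(v=16,ok=F), VALIDATE:P3(v=3,ok=T), TRANSFORM:-, EMIT:P2(v=0,ok=F)] out:P1(v=0); in:P4
Tick 6: [PARSE:P5(v=19,ok=F), VALIDATE:P4(v=16,ok=F), TRANSFORM:P3(v=9,ok=T), EMIT:-] out:P2(v=0); in:P5
Tick 7: [PARSE:-, VALIDATE:P5(v=19,ok=F), TRANSFORM:P4(v=0,ok=F), EMIT:P3(v=9,ok=T)] out:-; in:-
Tick 8: [PARSE:P6(v=1,ok=F), VALIDATE:-, TRANSFORM:P5(v=0,ok=F), EMIT:P4(v=0,ok=F)] out:P3(v=9); in:P6
Emitted by tick 8: ['P1', 'P2', 'P3']

Answer: 3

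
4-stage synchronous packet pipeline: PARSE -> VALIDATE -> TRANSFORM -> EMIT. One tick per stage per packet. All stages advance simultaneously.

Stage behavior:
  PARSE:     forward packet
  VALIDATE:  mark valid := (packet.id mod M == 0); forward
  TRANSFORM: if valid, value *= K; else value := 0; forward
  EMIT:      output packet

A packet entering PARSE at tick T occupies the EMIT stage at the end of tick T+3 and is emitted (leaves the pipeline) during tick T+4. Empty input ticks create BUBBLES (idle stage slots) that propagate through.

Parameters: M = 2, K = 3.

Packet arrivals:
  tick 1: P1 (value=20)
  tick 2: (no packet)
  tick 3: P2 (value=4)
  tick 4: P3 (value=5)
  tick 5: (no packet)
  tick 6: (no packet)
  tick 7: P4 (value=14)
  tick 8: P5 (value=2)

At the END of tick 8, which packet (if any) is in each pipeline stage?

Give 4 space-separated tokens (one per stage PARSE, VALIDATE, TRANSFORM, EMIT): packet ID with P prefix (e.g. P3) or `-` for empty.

Answer: P5 P4 - -

Derivation:
Tick 1: [PARSE:P1(v=20,ok=F), VALIDATE:-, TRANSFORM:-, EMIT:-] out:-; in:P1
Tick 2: [PARSE:-, VALIDATE:P1(v=20,ok=F), TRANSFORM:-, EMIT:-] out:-; in:-
Tick 3: [PARSE:P2(v=4,ok=F), VALIDATE:-, TRANSFORM:P1(v=0,ok=F), EMIT:-] out:-; in:P2
Tick 4: [PARSE:P3(v=5,ok=F), VALIDATE:P2(v=4,ok=T), TRANSFORM:-, EMIT:P1(v=0,ok=F)] out:-; in:P3
Tick 5: [PARSE:-, VALIDATE:P3(v=5,ok=F), TRANSFORM:P2(v=12,ok=T), EMIT:-] out:P1(v=0); in:-
Tick 6: [PARSE:-, VALIDATE:-, TRANSFORM:P3(v=0,ok=F), EMIT:P2(v=12,ok=T)] out:-; in:-
Tick 7: [PARSE:P4(v=14,ok=F), VALIDATE:-, TRANSFORM:-, EMIT:P3(v=0,ok=F)] out:P2(v=12); in:P4
Tick 8: [PARSE:P5(v=2,ok=F), VALIDATE:P4(v=14,ok=T), TRANSFORM:-, EMIT:-] out:P3(v=0); in:P5
At end of tick 8: ['P5', 'P4', '-', '-']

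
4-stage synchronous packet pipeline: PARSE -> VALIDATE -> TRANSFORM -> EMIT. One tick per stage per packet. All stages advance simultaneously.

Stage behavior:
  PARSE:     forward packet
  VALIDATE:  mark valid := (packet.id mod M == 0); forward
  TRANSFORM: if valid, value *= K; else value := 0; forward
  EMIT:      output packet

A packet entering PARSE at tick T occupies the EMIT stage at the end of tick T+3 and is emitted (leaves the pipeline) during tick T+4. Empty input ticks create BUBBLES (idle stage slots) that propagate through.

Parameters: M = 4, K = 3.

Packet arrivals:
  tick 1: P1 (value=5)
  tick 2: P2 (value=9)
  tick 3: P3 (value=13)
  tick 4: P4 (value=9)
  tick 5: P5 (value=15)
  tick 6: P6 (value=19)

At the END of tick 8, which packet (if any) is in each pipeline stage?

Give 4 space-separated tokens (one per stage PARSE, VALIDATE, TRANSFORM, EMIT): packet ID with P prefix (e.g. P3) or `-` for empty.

Tick 1: [PARSE:P1(v=5,ok=F), VALIDATE:-, TRANSFORM:-, EMIT:-] out:-; in:P1
Tick 2: [PARSE:P2(v=9,ok=F), VALIDATE:P1(v=5,ok=F), TRANSFORM:-, EMIT:-] out:-; in:P2
Tick 3: [PARSE:P3(v=13,ok=F), VALIDATE:P2(v=9,ok=F), TRANSFORM:P1(v=0,ok=F), EMIT:-] out:-; in:P3
Tick 4: [PARSE:P4(v=9,ok=F), VALIDATE:P3(v=13,ok=F), TRANSFORM:P2(v=0,ok=F), EMIT:P1(v=0,ok=F)] out:-; in:P4
Tick 5: [PARSE:P5(v=15,ok=F), VALIDATE:P4(v=9,ok=T), TRANSFORM:P3(v=0,ok=F), EMIT:P2(v=0,ok=F)] out:P1(v=0); in:P5
Tick 6: [PARSE:P6(v=19,ok=F), VALIDATE:P5(v=15,ok=F), TRANSFORM:P4(v=27,ok=T), EMIT:P3(v=0,ok=F)] out:P2(v=0); in:P6
Tick 7: [PARSE:-, VALIDATE:P6(v=19,ok=F), TRANSFORM:P5(v=0,ok=F), EMIT:P4(v=27,ok=T)] out:P3(v=0); in:-
Tick 8: [PARSE:-, VALIDATE:-, TRANSFORM:P6(v=0,ok=F), EMIT:P5(v=0,ok=F)] out:P4(v=27); in:-
At end of tick 8: ['-', '-', 'P6', 'P5']

Answer: - - P6 P5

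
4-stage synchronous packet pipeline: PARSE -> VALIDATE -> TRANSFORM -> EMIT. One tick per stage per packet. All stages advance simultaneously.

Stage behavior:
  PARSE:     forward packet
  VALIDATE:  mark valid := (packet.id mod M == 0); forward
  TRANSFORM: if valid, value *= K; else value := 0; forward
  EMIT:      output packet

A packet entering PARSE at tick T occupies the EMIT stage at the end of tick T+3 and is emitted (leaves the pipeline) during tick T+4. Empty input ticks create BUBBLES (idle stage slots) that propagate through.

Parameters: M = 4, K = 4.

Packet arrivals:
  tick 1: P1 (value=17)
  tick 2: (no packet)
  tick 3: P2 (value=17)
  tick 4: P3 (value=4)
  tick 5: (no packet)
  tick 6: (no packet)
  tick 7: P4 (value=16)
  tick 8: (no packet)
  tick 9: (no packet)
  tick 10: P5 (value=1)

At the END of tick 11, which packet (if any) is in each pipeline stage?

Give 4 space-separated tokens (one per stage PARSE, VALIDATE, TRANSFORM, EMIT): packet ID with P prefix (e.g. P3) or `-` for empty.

Answer: - P5 - -

Derivation:
Tick 1: [PARSE:P1(v=17,ok=F), VALIDATE:-, TRANSFORM:-, EMIT:-] out:-; in:P1
Tick 2: [PARSE:-, VALIDATE:P1(v=17,ok=F), TRANSFORM:-, EMIT:-] out:-; in:-
Tick 3: [PARSE:P2(v=17,ok=F), VALIDATE:-, TRANSFORM:P1(v=0,ok=F), EMIT:-] out:-; in:P2
Tick 4: [PARSE:P3(v=4,ok=F), VALIDATE:P2(v=17,ok=F), TRANSFORM:-, EMIT:P1(v=0,ok=F)] out:-; in:P3
Tick 5: [PARSE:-, VALIDATE:P3(v=4,ok=F), TRANSFORM:P2(v=0,ok=F), EMIT:-] out:P1(v=0); in:-
Tick 6: [PARSE:-, VALIDATE:-, TRANSFORM:P3(v=0,ok=F), EMIT:P2(v=0,ok=F)] out:-; in:-
Tick 7: [PARSE:P4(v=16,ok=F), VALIDATE:-, TRANSFORM:-, EMIT:P3(v=0,ok=F)] out:P2(v=0); in:P4
Tick 8: [PARSE:-, VALIDATE:P4(v=16,ok=T), TRANSFORM:-, EMIT:-] out:P3(v=0); in:-
Tick 9: [PARSE:-, VALIDATE:-, TRANSFORM:P4(v=64,ok=T), EMIT:-] out:-; in:-
Tick 10: [PARSE:P5(v=1,ok=F), VALIDATE:-, TRANSFORM:-, EMIT:P4(v=64,ok=T)] out:-; in:P5
Tick 11: [PARSE:-, VALIDATE:P5(v=1,ok=F), TRANSFORM:-, EMIT:-] out:P4(v=64); in:-
At end of tick 11: ['-', 'P5', '-', '-']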